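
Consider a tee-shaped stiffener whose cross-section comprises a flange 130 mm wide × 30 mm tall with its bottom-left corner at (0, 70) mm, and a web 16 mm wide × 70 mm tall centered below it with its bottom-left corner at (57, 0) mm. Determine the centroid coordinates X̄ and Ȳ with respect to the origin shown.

X̄ = 65.00 mm, Ȳ = 73.84 mm

Part | A | x̄ᵢ | ȳᵢ | A·x̄ᵢ | A·ȳᵢ
web | 1120.00 | 65.00 | 35.00 | 72800.00 | 39200.00
flange | 3900.00 | 65.00 | 85.00 | 253500.00 | 331500.00
Σ | 5020.00 |  |  | 326300.00 | 370700.00
X̄ = 326300.00 / 5020.00 = 65.00 mm
Ȳ = 370700.00 / 5020.00 = 73.84 mm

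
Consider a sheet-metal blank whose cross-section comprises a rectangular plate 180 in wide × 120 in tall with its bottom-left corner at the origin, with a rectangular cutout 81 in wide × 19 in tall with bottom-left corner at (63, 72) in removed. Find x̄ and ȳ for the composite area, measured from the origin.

plate: A = 180 × 120 = 21600.00, centroid at (90.00, 60.00).
hole: A = −(81 × 19) = -1539.00, centroid at (103.50, 81.50).
ΣA = 20061.00 in², ΣAx̄ = 1784713.50 in³, ΣAȳ = 1170571.50 in³.
x̄ = 1784713.50/20061.00 = 88.96 in; ȳ = 1170571.50/20061.00 = 58.35 in.

x̄ = 88.96 in, ȳ = 58.35 in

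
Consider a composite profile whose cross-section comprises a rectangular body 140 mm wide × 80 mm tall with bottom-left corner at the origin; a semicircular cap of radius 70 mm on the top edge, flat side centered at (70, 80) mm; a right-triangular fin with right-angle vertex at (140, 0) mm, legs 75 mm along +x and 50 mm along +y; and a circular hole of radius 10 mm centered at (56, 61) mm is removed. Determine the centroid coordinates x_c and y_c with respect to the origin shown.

rectangular body: A = 140 × 80 = 11200.00, centroid at (70.00, 40.00).
semicircular top: A = ½π·70² = 7696.90, centroid at (70.00, 109.71).
triangular fin: A = ½·75·50 = 1875.00, centroid at (165.00, 16.67).
hole: A = −π·10² = -314.16, centroid at (56.00, 61.00).
ΣA = 20457.74 mm²
ΣAx_c = (11200.00)(70.00) + (7696.90)(70.00) + (1875.00)(165.00) + (-314.16)(56.00) = 1614565.22 mm³
ΣAy_c = (11200.00)(40.00) + (7696.90)(109.71) + (1875.00)(16.67) + (-314.16)(61.00) = 1304505.11 mm³
x_c = 1614565.22 / 20457.74 = 78.92 mm
y_c = 1304505.11 / 20457.74 = 63.77 mm

x_c = 78.92 mm, y_c = 63.77 mm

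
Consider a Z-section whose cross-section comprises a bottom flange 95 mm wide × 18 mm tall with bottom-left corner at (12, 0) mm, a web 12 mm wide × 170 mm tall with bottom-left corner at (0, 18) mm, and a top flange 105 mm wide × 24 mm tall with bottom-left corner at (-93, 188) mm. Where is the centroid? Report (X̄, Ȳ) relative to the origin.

X̄ = 1.90 mm, Ȳ = 116.35 mm

Part | A | x̄ᵢ | ȳᵢ | A·x̄ᵢ | A·ȳᵢ
bottom flange | 1710.00 | 59.50 | 9.00 | 101745.00 | 15390.00
web | 2040.00 | 6.00 | 103.00 | 12240.00 | 210120.00
top flange | 2520.00 | -40.50 | 200.00 | -102060.00 | 504000.00
Σ | 6270.00 |  |  | 11925.00 | 729510.00
X̄ = 11925.00 / 6270.00 = 1.90 mm
Ȳ = 729510.00 / 6270.00 = 116.35 mm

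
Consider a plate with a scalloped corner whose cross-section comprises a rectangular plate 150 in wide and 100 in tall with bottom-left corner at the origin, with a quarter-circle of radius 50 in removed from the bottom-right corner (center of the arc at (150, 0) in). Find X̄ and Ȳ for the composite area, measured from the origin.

Part | A | x̄ᵢ | ȳᵢ | A·x̄ᵢ | A·ȳᵢ
plate | 15000.00 | 75.00 | 50.00 | 1125000.00 | 750000.00
removed quarter-circle | -1963.50 | 128.78 | 21.22 | -252857.64 | -41666.67
Σ | 13036.50 |  |  | 872142.36 | 708333.33
X̄ = 872142.36 / 13036.50 = 66.90 in
Ȳ = 708333.33 / 13036.50 = 54.33 in

X̄ = 66.90 in, Ȳ = 54.33 in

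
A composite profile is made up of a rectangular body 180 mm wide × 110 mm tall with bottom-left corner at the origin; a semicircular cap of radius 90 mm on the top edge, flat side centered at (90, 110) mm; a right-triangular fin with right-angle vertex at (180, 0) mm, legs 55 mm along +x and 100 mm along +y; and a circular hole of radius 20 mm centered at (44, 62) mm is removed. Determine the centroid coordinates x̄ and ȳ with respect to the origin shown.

rectangular body: A = 180 × 110 = 19800.00, centroid at (90.00, 55.00).
semicircular top: A = ½π·90² = 12723.45, centroid at (90.00, 148.20).
triangular fin: A = ½·55·100 = 2750.00, centroid at (198.33, 33.33).
hole: A = −π·20² = -1256.64, centroid at (44.00, 62.00).
ΣA = 34016.81 mm²
ΣAx̄ = (19800.00)(90.00) + (12723.45)(90.00) + (2750.00)(198.33) + (-1256.64)(44.00) = 3417235.16 mm³
ΣAȳ = (19800.00)(55.00) + (12723.45)(148.20) + (2750.00)(33.33) + (-1256.64)(62.00) = 2988334.70 mm³
x̄ = 3417235.16 / 34016.81 = 100.46 mm
ȳ = 2988334.70 / 34016.81 = 87.85 mm

x̄ = 100.46 mm, ȳ = 87.85 mm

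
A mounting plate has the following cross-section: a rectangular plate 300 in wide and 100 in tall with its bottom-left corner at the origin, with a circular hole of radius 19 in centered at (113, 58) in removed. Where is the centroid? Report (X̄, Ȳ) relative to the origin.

Part | A | x̄ᵢ | ȳᵢ | A·x̄ᵢ | A·ȳᵢ
plate | 30000.00 | 150.00 | 50.00 | 4500000.00 | 1500000.00
hole | -1134.11 | 113.00 | 58.00 | -128154.99 | -65778.67
Σ | 28865.89 |  |  | 4371845.01 | 1434221.33
X̄ = 4371845.01 / 28865.89 = 151.45 in
Ȳ = 1434221.33 / 28865.89 = 49.69 in

X̄ = 151.45 in, Ȳ = 49.69 in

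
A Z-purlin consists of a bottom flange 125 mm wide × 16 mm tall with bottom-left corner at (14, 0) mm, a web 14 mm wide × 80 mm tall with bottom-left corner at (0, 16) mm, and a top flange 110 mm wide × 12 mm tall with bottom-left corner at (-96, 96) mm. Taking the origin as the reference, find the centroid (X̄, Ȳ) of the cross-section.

bottom flange: A = 125 × 16 = 2000.00, centroid at (76.50, 8.00).
web: A = 14 × 80 = 1120.00, centroid at (7.00, 56.00).
top flange: A = 110 × 12 = 1320.00, centroid at (-41.00, 102.00).
ΣA = 4440.00 mm²
ΣAX̄ = (2000.00)(76.50) + (1120.00)(7.00) + (1320.00)(-41.00) = 106720.00 mm³
ΣAȲ = (2000.00)(8.00) + (1120.00)(56.00) + (1320.00)(102.00) = 213360.00 mm³
X̄ = 106720.00 / 4440.00 = 24.04 mm
Ȳ = 213360.00 / 4440.00 = 48.05 mm

X̄ = 24.04 mm, Ȳ = 48.05 mm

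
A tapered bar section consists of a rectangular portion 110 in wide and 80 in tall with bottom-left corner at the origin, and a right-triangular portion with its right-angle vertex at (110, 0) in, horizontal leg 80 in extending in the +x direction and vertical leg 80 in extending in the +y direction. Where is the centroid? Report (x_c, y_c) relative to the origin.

Part | A | x̄ᵢ | ȳᵢ | A·x̄ᵢ | A·ȳᵢ
rectangular portion | 8800.00 | 55.00 | 40.00 | 484000.00 | 352000.00
triangular portion | 3200.00 | 136.67 | 26.67 | 437333.33 | 85333.33
Σ | 12000.00 |  |  | 921333.33 | 437333.33
x_c = 921333.33 / 12000.00 = 76.78 in
y_c = 437333.33 / 12000.00 = 36.44 in

x_c = 76.78 in, y_c = 36.44 in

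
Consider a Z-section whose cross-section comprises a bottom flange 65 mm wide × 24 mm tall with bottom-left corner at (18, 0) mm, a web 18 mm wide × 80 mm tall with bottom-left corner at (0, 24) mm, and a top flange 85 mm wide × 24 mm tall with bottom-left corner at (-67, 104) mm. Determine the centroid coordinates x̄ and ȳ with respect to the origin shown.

x̄ = 8.29 mm, ȳ = 68.95 mm

bottom flange: A = 65 × 24 = 1560.00, centroid at (50.50, 12.00).
web: A = 18 × 80 = 1440.00, centroid at (9.00, 64.00).
top flange: A = 85 × 24 = 2040.00, centroid at (-24.50, 116.00).
ΣA = 5040.00 mm², ΣAx̄ = 41760.00 mm³, ΣAȳ = 347520.00 mm³.
x̄ = 41760.00/5040.00 = 8.29 mm; ȳ = 347520.00/5040.00 = 68.95 mm.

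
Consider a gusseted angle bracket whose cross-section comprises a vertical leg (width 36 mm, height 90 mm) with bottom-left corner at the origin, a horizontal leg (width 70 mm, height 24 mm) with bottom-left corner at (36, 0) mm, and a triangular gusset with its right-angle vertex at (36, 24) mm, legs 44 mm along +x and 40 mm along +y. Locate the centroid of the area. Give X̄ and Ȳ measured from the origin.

X̄ = 38.31 mm, Ȳ = 34.28 mm

Part | A | x̄ᵢ | ȳᵢ | A·x̄ᵢ | A·ȳᵢ
vertical leg | 3240.00 | 18.00 | 45.00 | 58320.00 | 145800.00
horizontal leg | 1680.00 | 71.00 | 12.00 | 119280.00 | 20160.00
gusset | 880.00 | 50.67 | 37.33 | 44586.67 | 32853.33
Σ | 5800.00 |  |  | 222186.67 | 198813.33
X̄ = 222186.67 / 5800.00 = 38.31 mm
Ȳ = 198813.33 / 5800.00 = 34.28 mm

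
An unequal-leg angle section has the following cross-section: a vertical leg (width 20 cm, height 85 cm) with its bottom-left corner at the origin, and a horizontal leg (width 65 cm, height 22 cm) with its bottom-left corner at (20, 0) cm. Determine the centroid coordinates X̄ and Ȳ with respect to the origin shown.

X̄ = 29.42 cm, Ȳ = 28.11 cm

vertical leg: A = 20 × 85 = 1700.00, centroid at (10.00, 42.50).
horizontal leg: A = 65 × 22 = 1430.00, centroid at (52.50, 11.00).
ΣA = 3130.00 cm², ΣAX̄ = 92075.00 cm³, ΣAȲ = 87980.00 cm³.
X̄ = 92075.00/3130.00 = 29.42 cm; Ȳ = 87980.00/3130.00 = 28.11 cm.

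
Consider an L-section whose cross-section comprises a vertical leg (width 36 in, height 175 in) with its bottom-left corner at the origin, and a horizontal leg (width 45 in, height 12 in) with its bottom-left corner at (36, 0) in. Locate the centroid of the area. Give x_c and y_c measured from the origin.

x_c = 21.20 in, y_c = 81.07 in

vertical leg: A = 36 × 175 = 6300.00, centroid at (18.00, 87.50).
horizontal leg: A = 45 × 12 = 540.00, centroid at (58.50, 6.00).
ΣA = 6840.00 in², ΣAx_c = 144990.00 in³, ΣAy_c = 554490.00 in³.
x_c = 144990.00/6840.00 = 21.20 in; y_c = 554490.00/6840.00 = 81.07 in.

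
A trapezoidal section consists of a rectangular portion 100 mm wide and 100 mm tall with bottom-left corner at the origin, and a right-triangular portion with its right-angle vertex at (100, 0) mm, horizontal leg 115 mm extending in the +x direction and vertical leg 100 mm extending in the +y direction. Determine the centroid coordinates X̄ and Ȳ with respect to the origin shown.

X̄ = 82.25 mm, Ȳ = 43.92 mm

rectangular portion: A = 100 × 100 = 10000.00, centroid at (50.00, 50.00).
triangular portion: A = ½·115·100 = 5750.00, centroid at (138.33, 33.33).
ΣA = 15750.00 mm²
ΣAX̄ = (10000.00)(50.00) + (5750.00)(138.33) = 1295416.67 mm³
ΣAȲ = (10000.00)(50.00) + (5750.00)(33.33) = 691666.67 mm³
X̄ = 1295416.67 / 15750.00 = 82.25 mm
Ȳ = 691666.67 / 15750.00 = 43.92 mm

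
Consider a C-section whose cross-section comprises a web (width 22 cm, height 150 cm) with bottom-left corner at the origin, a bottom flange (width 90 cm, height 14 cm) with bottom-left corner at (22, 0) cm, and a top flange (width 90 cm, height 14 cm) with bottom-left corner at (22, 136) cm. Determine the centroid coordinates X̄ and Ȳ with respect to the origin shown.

Part | A | x̄ᵢ | ȳᵢ | A·x̄ᵢ | A·ȳᵢ
web | 3300.00 | 11.00 | 75.00 | 36300.00 | 247500.00
bottom flange | 1260.00 | 67.00 | 7.00 | 84420.00 | 8820.00
top flange | 1260.00 | 67.00 | 143.00 | 84420.00 | 180180.00
Σ | 5820.00 |  |  | 205140.00 | 436500.00
X̄ = 205140.00 / 5820.00 = 35.25 cm
Ȳ = 436500.00 / 5820.00 = 75.00 cm

X̄ = 35.25 cm, Ȳ = 75.00 cm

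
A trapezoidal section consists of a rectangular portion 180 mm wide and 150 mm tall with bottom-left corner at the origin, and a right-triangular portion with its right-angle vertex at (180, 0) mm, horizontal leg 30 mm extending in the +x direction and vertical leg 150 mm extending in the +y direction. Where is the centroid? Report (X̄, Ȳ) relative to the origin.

rectangular portion: A = 180 × 150 = 27000.00, centroid at (90.00, 75.00).
triangular portion: A = ½·30·150 = 2250.00, centroid at (190.00, 50.00).
ΣA = 29250.00 mm², ΣAX̄ = 2857500.00 mm³, ΣAȲ = 2137500.00 mm³.
X̄ = 2857500.00/29250.00 = 97.69 mm; Ȳ = 2137500.00/29250.00 = 73.08 mm.

X̄ = 97.69 mm, Ȳ = 73.08 mm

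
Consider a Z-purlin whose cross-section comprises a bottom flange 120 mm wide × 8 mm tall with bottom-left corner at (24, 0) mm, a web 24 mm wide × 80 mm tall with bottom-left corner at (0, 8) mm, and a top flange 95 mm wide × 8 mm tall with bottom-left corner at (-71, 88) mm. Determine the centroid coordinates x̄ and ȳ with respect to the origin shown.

x̄ = 23.58 mm, ȳ = 45.58 mm

bottom flange: A = 120 × 8 = 960.00, centroid at (84.00, 4.00).
web: A = 24 × 80 = 1920.00, centroid at (12.00, 48.00).
top flange: A = 95 × 8 = 760.00, centroid at (-23.50, 92.00).
ΣA = 3640.00 mm², ΣAx̄ = 85820.00 mm³, ΣAȳ = 165920.00 mm³.
x̄ = 85820.00/3640.00 = 23.58 mm; ȳ = 165920.00/3640.00 = 45.58 mm.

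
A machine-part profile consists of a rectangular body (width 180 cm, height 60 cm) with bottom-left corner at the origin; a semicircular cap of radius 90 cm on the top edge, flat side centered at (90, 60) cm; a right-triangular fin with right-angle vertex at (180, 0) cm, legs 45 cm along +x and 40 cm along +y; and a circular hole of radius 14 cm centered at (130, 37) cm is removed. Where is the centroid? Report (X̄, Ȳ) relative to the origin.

X̄ = 92.93 cm, Ȳ = 65.64 cm

rectangular body: A = 180 × 60 = 10800.00, centroid at (90.00, 30.00).
semicircular top: A = ½π·90² = 12723.45, centroid at (90.00, 98.20).
triangular fin: A = ½·45·40 = 900.00, centroid at (195.00, 13.33).
hole: A = −π·14² = -615.75, centroid at (130.00, 37.00).
ΣA = 23807.70 cm², ΣAX̄ = 2212562.74 cm³, ΣAȲ = 1562624.18 cm³.
X̄ = 2212562.74/23807.70 = 92.93 cm; Ȳ = 1562624.18/23807.70 = 65.64 cm.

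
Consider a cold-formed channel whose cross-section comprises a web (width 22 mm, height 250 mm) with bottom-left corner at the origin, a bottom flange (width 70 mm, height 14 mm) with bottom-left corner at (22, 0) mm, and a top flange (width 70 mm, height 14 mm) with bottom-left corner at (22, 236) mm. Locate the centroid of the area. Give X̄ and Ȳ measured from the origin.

web: A = 22 × 250 = 5500.00, centroid at (11.00, 125.00).
bottom flange: A = 70 × 14 = 980.00, centroid at (57.00, 7.00).
top flange: A = 70 × 14 = 980.00, centroid at (57.00, 243.00).
ΣA = 7460.00 mm², ΣAX̄ = 172220.00 mm³, ΣAȲ = 932500.00 mm³.
X̄ = 172220.00/7460.00 = 23.09 mm; Ȳ = 932500.00/7460.00 = 125.00 mm.

X̄ = 23.09 mm, Ȳ = 125.00 mm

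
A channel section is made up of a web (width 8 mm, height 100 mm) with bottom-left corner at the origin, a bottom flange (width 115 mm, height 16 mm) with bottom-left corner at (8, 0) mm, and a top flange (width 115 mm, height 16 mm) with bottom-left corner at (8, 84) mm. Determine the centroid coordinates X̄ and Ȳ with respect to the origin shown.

X̄ = 54.52 mm, Ȳ = 50.00 mm

web: A = 8 × 100 = 800.00, centroid at (4.00, 50.00).
bottom flange: A = 115 × 16 = 1840.00, centroid at (65.50, 8.00).
top flange: A = 115 × 16 = 1840.00, centroid at (65.50, 92.00).
ΣA = 4480.00 mm², ΣAX̄ = 244240.00 mm³, ΣAȲ = 224000.00 mm³.
X̄ = 244240.00/4480.00 = 54.52 mm; Ȳ = 224000.00/4480.00 = 50.00 mm.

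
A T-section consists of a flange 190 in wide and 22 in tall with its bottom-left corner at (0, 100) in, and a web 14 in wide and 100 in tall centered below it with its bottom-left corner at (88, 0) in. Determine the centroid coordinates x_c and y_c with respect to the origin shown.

x_c = 95.00 in, y_c = 95.70 in

Part | A | x̄ᵢ | ȳᵢ | A·x̄ᵢ | A·ȳᵢ
web | 1400.00 | 95.00 | 50.00 | 133000.00 | 70000.00
flange | 4180.00 | 95.00 | 111.00 | 397100.00 | 463980.00
Σ | 5580.00 |  |  | 530100.00 | 533980.00
x_c = 530100.00 / 5580.00 = 95.00 in
y_c = 533980.00 / 5580.00 = 95.70 in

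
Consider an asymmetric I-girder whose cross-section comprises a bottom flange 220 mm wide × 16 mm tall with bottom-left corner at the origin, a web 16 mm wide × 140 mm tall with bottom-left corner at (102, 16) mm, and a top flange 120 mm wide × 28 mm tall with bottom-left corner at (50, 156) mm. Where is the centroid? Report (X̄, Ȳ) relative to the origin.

Part | A | x̄ᵢ | ȳᵢ | A·x̄ᵢ | A·ȳᵢ
bottom flange | 3520.00 | 110.00 | 8.00 | 387200.00 | 28160.00
web | 2240.00 | 110.00 | 86.00 | 246400.00 | 192640.00
top flange | 3360.00 | 110.00 | 170.00 | 369600.00 | 571200.00
Σ | 9120.00 |  |  | 1003200.00 | 792000.00
X̄ = 1003200.00 / 9120.00 = 110.00 mm
Ȳ = 792000.00 / 9120.00 = 86.84 mm

X̄ = 110.00 mm, Ȳ = 86.84 mm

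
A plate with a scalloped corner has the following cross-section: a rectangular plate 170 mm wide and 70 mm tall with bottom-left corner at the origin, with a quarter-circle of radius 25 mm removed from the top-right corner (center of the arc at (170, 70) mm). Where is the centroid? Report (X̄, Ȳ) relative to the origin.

plate: A = 170 × 70 = 11900.00, centroid at (85.00, 35.00).
removed quarter-circle: A = −¼π·25² = -490.87, centroid at (159.39, 59.39).
ΣA = 11409.13 mm²
ΣAX̄ = (11900.00)(85.00) + (-490.87)(159.39) = 933259.78 mm³
ΣAȲ = (11900.00)(35.00) + (-490.87)(59.39) = 387347.16 mm³
X̄ = 933259.78 / 11409.13 = 81.80 mm
Ȳ = 387347.16 / 11409.13 = 33.95 mm

X̄ = 81.80 mm, Ȳ = 33.95 mm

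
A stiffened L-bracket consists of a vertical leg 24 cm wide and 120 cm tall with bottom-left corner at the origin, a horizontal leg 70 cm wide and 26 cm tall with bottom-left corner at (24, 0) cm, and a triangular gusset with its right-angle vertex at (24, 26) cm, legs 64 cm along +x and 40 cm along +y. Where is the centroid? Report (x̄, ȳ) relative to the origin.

vertical leg: A = 24 × 120 = 2880.00, centroid at (12.00, 60.00).
horizontal leg: A = 70 × 26 = 1820.00, centroid at (59.00, 13.00).
gusset: A = ½·64·40 = 1280.00, centroid at (45.33, 39.33).
ΣA = 5980.00 cm²
ΣAx̄ = (2880.00)(12.00) + (1820.00)(59.00) + (1280.00)(45.33) = 199966.67 cm³
ΣAȳ = (2880.00)(60.00) + (1820.00)(13.00) + (1280.00)(39.33) = 246806.67 cm³
x̄ = 199966.67 / 5980.00 = 33.44 cm
ȳ = 246806.67 / 5980.00 = 41.27 cm

x̄ = 33.44 cm, ȳ = 41.27 cm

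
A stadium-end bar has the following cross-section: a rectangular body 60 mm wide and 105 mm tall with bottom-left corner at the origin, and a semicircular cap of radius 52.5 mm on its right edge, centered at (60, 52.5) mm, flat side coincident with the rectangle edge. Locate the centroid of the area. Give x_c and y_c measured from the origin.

x_c = 51.29 mm, y_c = 52.50 mm

Part | A | x̄ᵢ | ȳᵢ | A·x̄ᵢ | A·ȳᵢ
rectangular body | 6300.00 | 30.00 | 52.50 | 189000.00 | 330750.00
semicircular end | 4329.51 | 82.28 | 52.50 | 356239.19 | 227299.14
Σ | 10629.51 |  |  | 545239.19 | 558049.14
x_c = 545239.19 / 10629.51 = 51.29 mm
y_c = 558049.14 / 10629.51 = 52.50 mm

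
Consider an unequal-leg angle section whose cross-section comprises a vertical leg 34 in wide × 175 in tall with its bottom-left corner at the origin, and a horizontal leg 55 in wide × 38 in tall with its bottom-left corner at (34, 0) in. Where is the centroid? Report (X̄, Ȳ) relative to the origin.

X̄ = 28.57 in, Ȳ = 69.69 in

vertical leg: A = 34 × 175 = 5950.00, centroid at (17.00, 87.50).
horizontal leg: A = 55 × 38 = 2090.00, centroid at (61.50, 19.00).
ΣA = 8040.00 in²
ΣAX̄ = (5950.00)(17.00) + (2090.00)(61.50) = 229685.00 in³
ΣAȲ = (5950.00)(87.50) + (2090.00)(19.00) = 560335.00 in³
X̄ = 229685.00 / 8040.00 = 28.57 in
Ȳ = 560335.00 / 8040.00 = 69.69 in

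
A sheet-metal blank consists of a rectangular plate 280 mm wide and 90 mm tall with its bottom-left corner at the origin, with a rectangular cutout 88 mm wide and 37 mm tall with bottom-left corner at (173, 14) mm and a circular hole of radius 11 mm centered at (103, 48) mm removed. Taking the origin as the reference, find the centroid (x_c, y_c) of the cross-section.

x_c = 129.03 mm, y_c = 46.83 mm

plate: A = 280 × 90 = 25200.00, centroid at (140.00, 45.00).
hole 1: A = −(88 × 37) = -3256.00, centroid at (217.00, 32.50).
hole 2: A = −π·11² = -380.13, centroid at (103.00, 48.00).
ΣA = 21563.87 mm², ΣAx_c = 2782294.33 mm³, ΣAy_c = 1009933.63 mm³.
x_c = 2782294.33/21563.87 = 129.03 mm; y_c = 1009933.63/21563.87 = 46.83 mm.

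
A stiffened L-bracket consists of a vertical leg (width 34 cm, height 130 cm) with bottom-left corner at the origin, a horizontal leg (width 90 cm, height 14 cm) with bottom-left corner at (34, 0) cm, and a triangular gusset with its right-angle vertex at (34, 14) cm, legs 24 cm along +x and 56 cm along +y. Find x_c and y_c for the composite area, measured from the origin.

vertical leg: A = 34 × 130 = 4420.00, centroid at (17.00, 65.00).
horizontal leg: A = 90 × 14 = 1260.00, centroid at (79.00, 7.00).
gusset: A = ½·24·56 = 672.00, centroid at (42.00, 32.67).
ΣA = 6352.00 cm²
ΣAx_c = (4420.00)(17.00) + (1260.00)(79.00) + (672.00)(42.00) = 202904.00 cm³
ΣAy_c = (4420.00)(65.00) + (1260.00)(7.00) + (672.00)(32.67) = 318072.00 cm³
x_c = 202904.00 / 6352.00 = 31.94 cm
y_c = 318072.00 / 6352.00 = 50.07 cm

x_c = 31.94 cm, y_c = 50.07 cm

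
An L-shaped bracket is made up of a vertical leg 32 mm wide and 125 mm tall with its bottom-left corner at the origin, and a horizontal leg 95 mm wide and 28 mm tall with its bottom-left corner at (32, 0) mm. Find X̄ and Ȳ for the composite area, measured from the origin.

vertical leg: A = 32 × 125 = 4000.00, centroid at (16.00, 62.50).
horizontal leg: A = 95 × 28 = 2660.00, centroid at (79.50, 14.00).
ΣA = 6660.00 mm², ΣAX̄ = 275470.00 mm³, ΣAȲ = 287240.00 mm³.
X̄ = 275470.00/6660.00 = 41.36 mm; Ȳ = 287240.00/6660.00 = 43.13 mm.

X̄ = 41.36 mm, Ȳ = 43.13 mm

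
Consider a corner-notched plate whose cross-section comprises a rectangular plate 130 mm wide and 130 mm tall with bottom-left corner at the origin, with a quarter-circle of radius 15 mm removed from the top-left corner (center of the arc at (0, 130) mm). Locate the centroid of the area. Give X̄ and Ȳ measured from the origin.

X̄ = 65.62 mm, Ȳ = 64.38 mm

plate: A = 130 × 130 = 16900.00, centroid at (65.00, 65.00).
removed quarter-circle: A = −¼π·15² = -176.71, centroid at (6.37, 123.63).
ΣA = 16723.29 mm²
ΣAX̄ = (16900.00)(65.00) + (-176.71)(6.37) = 1097375.00 mm³
ΣAȲ = (16900.00)(65.00) + (-176.71)(123.63) = 1076652.10 mm³
X̄ = 1097375.00 / 16723.29 = 65.62 mm
Ȳ = 1076652.10 / 16723.29 = 64.38 mm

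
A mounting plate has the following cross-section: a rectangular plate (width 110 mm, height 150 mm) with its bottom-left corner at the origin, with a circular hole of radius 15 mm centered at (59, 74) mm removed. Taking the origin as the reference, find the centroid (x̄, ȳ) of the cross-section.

x̄ = 54.82 mm, ȳ = 75.04 mm

plate: A = 110 × 150 = 16500.00, centroid at (55.00, 75.00).
hole: A = −π·15² = -706.86, centroid at (59.00, 74.00).
ΣA = 15793.14 mm², ΣAx̄ = 865795.36 mm³, ΣAȳ = 1185192.48 mm³.
x̄ = 865795.36/15793.14 = 54.82 mm; ȳ = 1185192.48/15793.14 = 75.04 mm.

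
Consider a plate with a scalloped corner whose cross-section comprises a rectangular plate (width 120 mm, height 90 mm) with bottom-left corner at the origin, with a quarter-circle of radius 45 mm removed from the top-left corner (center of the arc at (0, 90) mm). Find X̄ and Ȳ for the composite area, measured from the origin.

plate: A = 120 × 90 = 10800.00, centroid at (60.00, 45.00).
removed quarter-circle: A = −¼π·45² = -1590.43, centroid at (19.10, 70.90).
ΣA = 9209.57 mm²
ΣAX̄ = (10800.00)(60.00) + (-1590.43)(19.10) = 617625.00 mm³
ΣAȲ = (10800.00)(45.00) + (-1590.43)(70.90) = 373236.18 mm³
X̄ = 617625.00 / 9209.57 = 67.06 mm
Ȳ = 373236.18 / 9209.57 = 40.53 mm

X̄ = 67.06 mm, Ȳ = 40.53 mm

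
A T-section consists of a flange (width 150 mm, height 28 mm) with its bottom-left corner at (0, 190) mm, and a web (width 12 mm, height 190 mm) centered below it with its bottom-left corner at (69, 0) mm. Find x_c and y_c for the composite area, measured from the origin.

x_c = 75.00 mm, y_c = 165.65 mm

Part | A | x̄ᵢ | ȳᵢ | A·x̄ᵢ | A·ȳᵢ
web | 2280.00 | 75.00 | 95.00 | 171000.00 | 216600.00
flange | 4200.00 | 75.00 | 204.00 | 315000.00 | 856800.00
Σ | 6480.00 |  |  | 486000.00 | 1073400.00
x_c = 486000.00 / 6480.00 = 75.00 mm
y_c = 1073400.00 / 6480.00 = 165.65 mm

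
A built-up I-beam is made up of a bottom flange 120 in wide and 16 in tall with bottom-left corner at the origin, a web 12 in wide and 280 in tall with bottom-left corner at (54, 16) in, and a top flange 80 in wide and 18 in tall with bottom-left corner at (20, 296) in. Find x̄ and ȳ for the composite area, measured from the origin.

bottom flange: A = 120 × 16 = 1920.00, centroid at (60.00, 8.00).
web: A = 12 × 280 = 3360.00, centroid at (60.00, 156.00).
top flange: A = 80 × 18 = 1440.00, centroid at (60.00, 305.00).
ΣA = 6720.00 in², ΣAx̄ = 403200.00 in³, ΣAȳ = 978720.00 in³.
x̄ = 403200.00/6720.00 = 60.00 in; ȳ = 978720.00/6720.00 = 145.64 in.

x̄ = 60.00 in, ȳ = 145.64 in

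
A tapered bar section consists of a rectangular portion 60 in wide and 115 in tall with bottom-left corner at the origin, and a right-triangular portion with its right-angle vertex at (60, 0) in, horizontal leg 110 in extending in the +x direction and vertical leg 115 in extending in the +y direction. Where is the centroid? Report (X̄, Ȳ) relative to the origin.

X̄ = 61.88 in, Ȳ = 48.33 in

rectangular portion: A = 60 × 115 = 6900.00, centroid at (30.00, 57.50).
triangular portion: A = ½·110·115 = 6325.00, centroid at (96.67, 38.33).
ΣA = 13225.00 in²
ΣAX̄ = (6900.00)(30.00) + (6325.00)(96.67) = 818416.67 in³
ΣAȲ = (6900.00)(57.50) + (6325.00)(38.33) = 639208.33 in³
X̄ = 818416.67 / 13225.00 = 61.88 in
Ȳ = 639208.33 / 13225.00 = 48.33 in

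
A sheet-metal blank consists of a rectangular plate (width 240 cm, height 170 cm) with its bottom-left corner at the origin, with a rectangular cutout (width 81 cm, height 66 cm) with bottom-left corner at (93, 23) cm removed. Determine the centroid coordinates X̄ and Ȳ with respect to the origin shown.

Part | A | x̄ᵢ | ȳᵢ | A·x̄ᵢ | A·ȳᵢ
plate | 40800.00 | 120.00 | 85.00 | 4896000.00 | 3468000.00
hole | -5346.00 | 133.50 | 56.00 | -713691.00 | -299376.00
Σ | 35454.00 |  |  | 4182309.00 | 3168624.00
X̄ = 4182309.00 / 35454.00 = 117.96 cm
Ȳ = 3168624.00 / 35454.00 = 89.37 cm

X̄ = 117.96 cm, Ȳ = 89.37 cm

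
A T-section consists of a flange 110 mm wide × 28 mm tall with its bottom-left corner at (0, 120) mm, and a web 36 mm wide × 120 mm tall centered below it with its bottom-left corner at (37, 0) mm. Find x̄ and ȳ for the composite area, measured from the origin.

x̄ = 55.00 mm, ȳ = 90.80 mm

web: A = 36 × 120 = 4320.00, centroid at (55.00, 60.00).
flange: A = 110 × 28 = 3080.00, centroid at (55.00, 134.00).
ΣA = 7400.00 mm²
ΣAx̄ = (4320.00)(55.00) + (3080.00)(55.00) = 407000.00 mm³
ΣAȳ = (4320.00)(60.00) + (3080.00)(134.00) = 671920.00 mm³
x̄ = 407000.00 / 7400.00 = 55.00 mm
ȳ = 671920.00 / 7400.00 = 90.80 mm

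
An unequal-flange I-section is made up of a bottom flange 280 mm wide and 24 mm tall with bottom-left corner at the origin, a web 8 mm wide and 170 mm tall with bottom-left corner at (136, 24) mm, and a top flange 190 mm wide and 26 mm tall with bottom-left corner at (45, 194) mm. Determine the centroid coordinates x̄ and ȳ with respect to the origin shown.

Part | A | x̄ᵢ | ȳᵢ | A·x̄ᵢ | A·ȳᵢ
bottom flange | 6720.00 | 140.00 | 12.00 | 940800.00 | 80640.00
web | 1360.00 | 140.00 | 109.00 | 190400.00 | 148240.00
top flange | 4940.00 | 140.00 | 207.00 | 691600.00 | 1022580.00
Σ | 13020.00 |  |  | 1822800.00 | 1251460.00
x̄ = 1822800.00 / 13020.00 = 140.00 mm
ȳ = 1251460.00 / 13020.00 = 96.12 mm

x̄ = 140.00 mm, ȳ = 96.12 mm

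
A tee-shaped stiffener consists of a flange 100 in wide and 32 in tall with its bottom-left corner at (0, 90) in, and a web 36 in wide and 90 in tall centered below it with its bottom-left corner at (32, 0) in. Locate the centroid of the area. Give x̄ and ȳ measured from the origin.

web: A = 36 × 90 = 3240.00, centroid at (50.00, 45.00).
flange: A = 100 × 32 = 3200.00, centroid at (50.00, 106.00).
ΣA = 6440.00 in²
ΣAx̄ = (3240.00)(50.00) + (3200.00)(50.00) = 322000.00 in³
ΣAȳ = (3240.00)(45.00) + (3200.00)(106.00) = 485000.00 in³
x̄ = 322000.00 / 6440.00 = 50.00 in
ȳ = 485000.00 / 6440.00 = 75.31 in

x̄ = 50.00 in, ȳ = 75.31 in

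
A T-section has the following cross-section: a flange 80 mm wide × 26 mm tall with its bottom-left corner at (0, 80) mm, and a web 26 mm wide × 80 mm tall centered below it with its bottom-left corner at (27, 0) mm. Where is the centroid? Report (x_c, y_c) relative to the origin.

Part | A | x̄ᵢ | ȳᵢ | A·x̄ᵢ | A·ȳᵢ
web | 2080.00 | 40.00 | 40.00 | 83200.00 | 83200.00
flange | 2080.00 | 40.00 | 93.00 | 83200.00 | 193440.00
Σ | 4160.00 |  |  | 166400.00 | 276640.00
x_c = 166400.00 / 4160.00 = 40.00 mm
y_c = 276640.00 / 4160.00 = 66.50 mm

x_c = 40.00 mm, y_c = 66.50 mm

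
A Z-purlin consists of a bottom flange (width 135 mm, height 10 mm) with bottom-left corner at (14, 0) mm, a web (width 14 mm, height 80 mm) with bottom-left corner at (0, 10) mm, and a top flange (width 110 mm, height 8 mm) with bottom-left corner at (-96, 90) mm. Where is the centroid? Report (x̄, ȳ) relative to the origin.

x̄ = 24.41 mm, ȳ = 43.42 mm

bottom flange: A = 135 × 10 = 1350.00, centroid at (81.50, 5.00).
web: A = 14 × 80 = 1120.00, centroid at (7.00, 50.00).
top flange: A = 110 × 8 = 880.00, centroid at (-41.00, 94.00).
ΣA = 3350.00 mm²
ΣAx̄ = (1350.00)(81.50) + (1120.00)(7.00) + (880.00)(-41.00) = 81785.00 mm³
ΣAȳ = (1350.00)(5.00) + (1120.00)(50.00) + (880.00)(94.00) = 145470.00 mm³
x̄ = 81785.00 / 3350.00 = 24.41 mm
ȳ = 145470.00 / 3350.00 = 43.42 mm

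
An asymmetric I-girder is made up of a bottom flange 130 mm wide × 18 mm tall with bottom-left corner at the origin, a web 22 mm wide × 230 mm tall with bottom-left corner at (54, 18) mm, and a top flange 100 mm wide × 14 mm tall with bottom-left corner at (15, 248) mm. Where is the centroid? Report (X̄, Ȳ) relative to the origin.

X̄ = 65.00 mm, Ȳ = 119.44 mm

Part | A | x̄ᵢ | ȳᵢ | A·x̄ᵢ | A·ȳᵢ
bottom flange | 2340.00 | 65.00 | 9.00 | 152100.00 | 21060.00
web | 5060.00 | 65.00 | 133.00 | 328900.00 | 672980.00
top flange | 1400.00 | 65.00 | 255.00 | 91000.00 | 357000.00
Σ | 8800.00 |  |  | 572000.00 | 1051040.00
X̄ = 572000.00 / 8800.00 = 65.00 mm
Ȳ = 1051040.00 / 8800.00 = 119.44 mm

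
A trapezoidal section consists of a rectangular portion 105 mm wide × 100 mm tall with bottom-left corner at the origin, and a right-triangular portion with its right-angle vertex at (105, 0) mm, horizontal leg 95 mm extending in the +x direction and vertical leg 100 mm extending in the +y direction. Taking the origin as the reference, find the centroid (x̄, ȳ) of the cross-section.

x̄ = 78.72 mm, ȳ = 44.81 mm

Part | A | x̄ᵢ | ȳᵢ | A·x̄ᵢ | A·ȳᵢ
rectangular portion | 10500.00 | 52.50 | 50.00 | 551250.00 | 525000.00
triangular portion | 4750.00 | 136.67 | 33.33 | 649166.67 | 158333.33
Σ | 15250.00 |  |  | 1200416.67 | 683333.33
x̄ = 1200416.67 / 15250.00 = 78.72 mm
ȳ = 683333.33 / 15250.00 = 44.81 mm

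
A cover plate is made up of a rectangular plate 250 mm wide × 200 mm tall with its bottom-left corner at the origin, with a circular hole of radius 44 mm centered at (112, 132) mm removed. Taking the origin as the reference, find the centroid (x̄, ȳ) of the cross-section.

x̄ = 126.80 mm, ȳ = 95.57 mm

plate: A = 250 × 200 = 50000.00, centroid at (125.00, 100.00).
hole: A = −π·44² = -6082.12, centroid at (112.00, 132.00).
ΣA = 43917.88 mm²
ΣAx̄ = (50000.00)(125.00) + (-6082.12)(112.00) = 5568802.18 mm³
ΣAȳ = (50000.00)(100.00) + (-6082.12)(132.00) = 4197159.71 mm³
x̄ = 5568802.18 / 43917.88 = 126.80 mm
ȳ = 4197159.71 / 43917.88 = 95.57 mm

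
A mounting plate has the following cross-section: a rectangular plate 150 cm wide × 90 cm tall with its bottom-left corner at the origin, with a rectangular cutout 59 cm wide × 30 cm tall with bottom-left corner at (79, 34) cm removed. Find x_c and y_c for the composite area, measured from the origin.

x_c = 69.95 cm, y_c = 44.40 cm

plate: A = 150 × 90 = 13500.00, centroid at (75.00, 45.00).
hole: A = −(59 × 30) = -1770.00, centroid at (108.50, 49.00).
ΣA = 11730.00 cm², ΣAx_c = 820455.00 cm³, ΣAy_c = 520770.00 cm³.
x_c = 820455.00/11730.00 = 69.95 cm; y_c = 520770.00/11730.00 = 44.40 cm.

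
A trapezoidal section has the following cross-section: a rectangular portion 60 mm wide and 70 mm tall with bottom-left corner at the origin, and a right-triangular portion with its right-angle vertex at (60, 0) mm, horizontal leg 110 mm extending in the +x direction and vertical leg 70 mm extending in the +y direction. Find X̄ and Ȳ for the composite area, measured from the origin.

rectangular portion: A = 60 × 70 = 4200.00, centroid at (30.00, 35.00).
triangular portion: A = ½·110·70 = 3850.00, centroid at (96.67, 23.33).
ΣA = 8050.00 mm², ΣAX̄ = 498166.67 mm³, ΣAȲ = 236833.33 mm³.
X̄ = 498166.67/8050.00 = 61.88 mm; Ȳ = 236833.33/8050.00 = 29.42 mm.

X̄ = 61.88 mm, Ȳ = 29.42 mm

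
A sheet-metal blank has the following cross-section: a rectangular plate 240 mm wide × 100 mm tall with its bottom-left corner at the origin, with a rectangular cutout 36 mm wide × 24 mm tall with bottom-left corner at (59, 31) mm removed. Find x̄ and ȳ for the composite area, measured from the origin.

x̄ = 121.61 mm, ȳ = 50.26 mm

plate: A = 240 × 100 = 24000.00, centroid at (120.00, 50.00).
hole: A = −(36 × 24) = -864.00, centroid at (77.00, 43.00).
ΣA = 23136.00 mm², ΣAx̄ = 2813472.00 mm³, ΣAȳ = 1162848.00 mm³.
x̄ = 2813472.00/23136.00 = 121.61 mm; ȳ = 1162848.00/23136.00 = 50.26 mm.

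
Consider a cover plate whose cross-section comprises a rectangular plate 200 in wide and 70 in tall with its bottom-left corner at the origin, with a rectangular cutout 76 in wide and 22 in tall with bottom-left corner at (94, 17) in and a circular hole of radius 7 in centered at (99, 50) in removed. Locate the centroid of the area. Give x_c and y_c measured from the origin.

x_c = 95.62 in, y_c = 35.77 in

plate: A = 200 × 70 = 14000.00, centroid at (100.00, 35.00).
hole 1: A = −(76 × 22) = -1672.00, centroid at (132.00, 28.00).
hole 2: A = −π·7² = -153.94, centroid at (99.00, 50.00).
ΣA = 12174.06 in², ΣAx_c = 1164056.13 in³, ΣAy_c = 435487.10 in³.
x_c = 1164056.13/12174.06 = 95.62 in; y_c = 435487.10/12174.06 = 35.77 in.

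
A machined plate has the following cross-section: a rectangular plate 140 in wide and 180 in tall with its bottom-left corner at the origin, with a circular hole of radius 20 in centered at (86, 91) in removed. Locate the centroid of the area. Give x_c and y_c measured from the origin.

plate: A = 140 × 180 = 25200.00, centroid at (70.00, 90.00).
hole: A = −π·20² = -1256.64, centroid at (86.00, 91.00).
ΣA = 23943.36 in²
ΣAx_c = (25200.00)(70.00) + (-1256.64)(86.00) = 1655929.21 in³
ΣAy_c = (25200.00)(90.00) + (-1256.64)(91.00) = 2153646.03 in³
x_c = 1655929.21 / 23943.36 = 69.16 in
y_c = 2153646.03 / 23943.36 = 89.95 in

x_c = 69.16 in, y_c = 89.95 in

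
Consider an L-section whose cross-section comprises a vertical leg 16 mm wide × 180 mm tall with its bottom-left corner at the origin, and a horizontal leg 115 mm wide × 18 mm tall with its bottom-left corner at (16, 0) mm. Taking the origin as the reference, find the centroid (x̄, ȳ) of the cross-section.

vertical leg: A = 16 × 180 = 2880.00, centroid at (8.00, 90.00).
horizontal leg: A = 115 × 18 = 2070.00, centroid at (73.50, 9.00).
ΣA = 4950.00 mm², ΣAx̄ = 175185.00 mm³, ΣAȳ = 277830.00 mm³.
x̄ = 175185.00/4950.00 = 35.39 mm; ȳ = 277830.00/4950.00 = 56.13 mm.

x̄ = 35.39 mm, ȳ = 56.13 mm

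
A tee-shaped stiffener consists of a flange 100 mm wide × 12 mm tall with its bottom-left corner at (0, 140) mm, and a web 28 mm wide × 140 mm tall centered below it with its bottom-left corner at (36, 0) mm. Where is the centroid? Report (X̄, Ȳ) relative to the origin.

X̄ = 50.00 mm, Ȳ = 87.81 mm

Part | A | x̄ᵢ | ȳᵢ | A·x̄ᵢ | A·ȳᵢ
web | 3920.00 | 50.00 | 70.00 | 196000.00 | 274400.00
flange | 1200.00 | 50.00 | 146.00 | 60000.00 | 175200.00
Σ | 5120.00 |  |  | 256000.00 | 449600.00
X̄ = 256000.00 / 5120.00 = 50.00 mm
Ȳ = 449600.00 / 5120.00 = 87.81 mm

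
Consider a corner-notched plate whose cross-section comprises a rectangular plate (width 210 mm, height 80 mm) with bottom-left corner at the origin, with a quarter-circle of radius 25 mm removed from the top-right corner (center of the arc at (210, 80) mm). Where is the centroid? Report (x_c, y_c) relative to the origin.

x_c = 102.16 mm, y_c = 39.12 mm

Part | A | x̄ᵢ | ȳᵢ | A·x̄ᵢ | A·ȳᵢ
plate | 16800.00 | 105.00 | 40.00 | 1764000.00 | 672000.00
removed quarter-circle | -490.87 | 199.39 | 69.39 | -97875.18 | -34061.57
Σ | 16309.13 |  |  | 1666124.82 | 637938.43
x_c = 1666124.82 / 16309.13 = 102.16 mm
y_c = 637938.43 / 16309.13 = 39.12 mm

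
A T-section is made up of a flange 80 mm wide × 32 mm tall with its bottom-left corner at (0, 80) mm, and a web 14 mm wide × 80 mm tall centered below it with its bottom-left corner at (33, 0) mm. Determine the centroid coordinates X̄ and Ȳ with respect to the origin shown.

X̄ = 40.00 mm, Ȳ = 78.96 mm

web: A = 14 × 80 = 1120.00, centroid at (40.00, 40.00).
flange: A = 80 × 32 = 2560.00, centroid at (40.00, 96.00).
ΣA = 3680.00 mm², ΣAX̄ = 147200.00 mm³, ΣAȲ = 290560.00 mm³.
X̄ = 147200.00/3680.00 = 40.00 mm; Ȳ = 290560.00/3680.00 = 78.96 mm.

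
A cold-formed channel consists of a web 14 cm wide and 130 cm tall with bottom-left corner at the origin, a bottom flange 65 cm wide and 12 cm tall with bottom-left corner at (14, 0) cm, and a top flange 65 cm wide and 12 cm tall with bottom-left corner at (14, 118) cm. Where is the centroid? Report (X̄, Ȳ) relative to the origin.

web: A = 14 × 130 = 1820.00, centroid at (7.00, 65.00).
bottom flange: A = 65 × 12 = 780.00, centroid at (46.50, 6.00).
top flange: A = 65 × 12 = 780.00, centroid at (46.50, 124.00).
ΣA = 3380.00 cm², ΣAX̄ = 85280.00 cm³, ΣAȲ = 219700.00 cm³.
X̄ = 85280.00/3380.00 = 25.23 cm; Ȳ = 219700.00/3380.00 = 65.00 cm.

X̄ = 25.23 cm, Ȳ = 65.00 cm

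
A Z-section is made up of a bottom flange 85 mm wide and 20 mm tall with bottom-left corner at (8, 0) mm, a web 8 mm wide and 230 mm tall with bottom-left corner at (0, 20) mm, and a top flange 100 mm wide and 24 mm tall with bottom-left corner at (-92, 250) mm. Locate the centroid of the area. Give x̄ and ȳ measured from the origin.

x̄ = -1.28 mm, ȳ = 150.54 mm

bottom flange: A = 85 × 20 = 1700.00, centroid at (50.50, 10.00).
web: A = 8 × 230 = 1840.00, centroid at (4.00, 135.00).
top flange: A = 100 × 24 = 2400.00, centroid at (-42.00, 262.00).
ΣA = 5940.00 mm², ΣAx̄ = -7590.00 mm³, ΣAȳ = 894200.00 mm³.
x̄ = -7590.00/5940.00 = -1.28 mm; ȳ = 894200.00/5940.00 = 150.54 mm.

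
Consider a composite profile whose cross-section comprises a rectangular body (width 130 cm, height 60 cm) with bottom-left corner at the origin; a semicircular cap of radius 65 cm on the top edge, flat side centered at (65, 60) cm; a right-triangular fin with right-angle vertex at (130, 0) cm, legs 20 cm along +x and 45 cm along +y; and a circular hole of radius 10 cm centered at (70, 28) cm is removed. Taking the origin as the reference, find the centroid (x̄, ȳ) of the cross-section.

x̄ = 67.11 cm, ȳ = 55.81 cm

rectangular body: A = 130 × 60 = 7800.00, centroid at (65.00, 30.00).
semicircular top: A = ½π·65² = 6636.61, centroid at (65.00, 87.59).
triangular fin: A = ½·20·45 = 450.00, centroid at (136.67, 15.00).
hole: A = −π·10² = -314.16, centroid at (70.00, 28.00).
ΣA = 14572.46 cm², ΣAx̄ = 977888.79 cm³, ΣAȳ = 813233.74 cm³.
x̄ = 977888.79/14572.46 = 67.11 cm; ȳ = 813233.74/14572.46 = 55.81 cm.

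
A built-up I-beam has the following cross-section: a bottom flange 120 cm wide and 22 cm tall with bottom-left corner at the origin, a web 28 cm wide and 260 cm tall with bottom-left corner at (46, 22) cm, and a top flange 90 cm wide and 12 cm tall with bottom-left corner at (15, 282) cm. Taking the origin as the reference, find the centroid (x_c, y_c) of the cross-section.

x_c = 60.00 cm, y_c = 131.51 cm

Part | A | x̄ᵢ | ȳᵢ | A·x̄ᵢ | A·ȳᵢ
bottom flange | 2640.00 | 60.00 | 11.00 | 158400.00 | 29040.00
web | 7280.00 | 60.00 | 152.00 | 436800.00 | 1106560.00
top flange | 1080.00 | 60.00 | 288.00 | 64800.00 | 311040.00
Σ | 11000.00 |  |  | 660000.00 | 1446640.00
x_c = 660000.00 / 11000.00 = 60.00 cm
y_c = 1446640.00 / 11000.00 = 131.51 cm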